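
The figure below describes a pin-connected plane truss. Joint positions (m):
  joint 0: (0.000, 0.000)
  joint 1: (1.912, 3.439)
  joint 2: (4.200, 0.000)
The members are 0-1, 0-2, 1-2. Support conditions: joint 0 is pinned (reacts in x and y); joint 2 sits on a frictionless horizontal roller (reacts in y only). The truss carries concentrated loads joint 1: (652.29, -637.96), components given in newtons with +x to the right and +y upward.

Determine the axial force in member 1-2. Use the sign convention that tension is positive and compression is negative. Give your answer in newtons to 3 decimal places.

-990.335

N=3 nodes, M=3 members, R=3 reactions → 2N=6, M+R=6
member 0 (0-1): L=3.9348, (cx,cy)=(0.4859,0.8740)
member 1 (0-2): L=4.2000, (cx,cy)=(1.0000,0.0000)
member 2 (1-2): L=4.1306, (cx,cy)=(0.5539,-0.8326)
solve A·x = −loads:
  F[0-1] = +213.4607 N (tension)
  F[0-2] = +548.5644 N (tension)
  F[1-2] = -990.3355 N (compression)
  Rx@0 = -652.2900 N
  Ry@0 = -186.5650 N
  Ry@2 = +824.5250 N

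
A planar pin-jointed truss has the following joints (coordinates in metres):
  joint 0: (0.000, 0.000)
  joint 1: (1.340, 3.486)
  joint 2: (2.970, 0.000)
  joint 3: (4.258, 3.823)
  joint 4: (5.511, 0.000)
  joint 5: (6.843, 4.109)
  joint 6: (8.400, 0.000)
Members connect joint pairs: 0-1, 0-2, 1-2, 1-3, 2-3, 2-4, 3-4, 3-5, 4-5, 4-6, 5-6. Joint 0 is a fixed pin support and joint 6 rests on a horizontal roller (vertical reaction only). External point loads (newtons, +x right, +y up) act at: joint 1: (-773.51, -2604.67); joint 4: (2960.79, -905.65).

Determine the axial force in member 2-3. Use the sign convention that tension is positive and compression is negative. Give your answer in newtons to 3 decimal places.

N=7 nodes, M=11 members, R=3 reactions → 2N=14, M+R=14
member 0 (0-1): L=3.7347, (cx,cy)=(0.3588,0.9334)
member 1 (0-2): L=2.9700, (cx,cy)=(1.0000,0.0000)
member 2 (1-2): L=3.8483, (cx,cy)=(0.4236,-0.9059)
member 3 (1-3): L=2.9374, (cx,cy)=(0.9934,0.1147)
member 4 (2-3): L=4.0341, (cx,cy)=(0.3193,0.9477)
member 5 (2-4): L=2.5410, (cx,cy)=(1.0000,0.0000)
member 6 (3-4): L=4.0231, (cx,cy)=(0.3115,-0.9503)
member 7 (3-5): L=2.6008, (cx,cy)=(0.9939,0.1100)
member 8 (4-5): L=4.3195, (cx,cy)=(0.3084,0.9513)
member 9 (4-6): L=2.8890, (cx,cy)=(1.0000,0.0000)
member 10 (5-6): L=4.3941, (cx,cy)=(0.3543,-0.9351)
solve A·x = −loads:
  F[0-1] = -3022.9318 N (compression)
  F[0-2] = +3271.9069 N (tension)
  F[1-2] = +189.6221 N (tension)
  F[1-3] = -394.0366 N (compression)
  F[2-3] = -181.2586 N (compression)
  F[2-4] = +3410.0961 N (tension)
  F[3-4] = +169.8636 N (tension)
  F[3-5] = -505.2747 N (compression)
  F[4-5] = +782.3620 N (tension)
  F[4-6] = +260.9543 N (tension)
  F[5-6] = -736.4546 N (compression)
  Rx@0 = -2187.2800 N
  Ry@0 = +2821.6487 N
  Ry@6 = +688.6713 N

-181.259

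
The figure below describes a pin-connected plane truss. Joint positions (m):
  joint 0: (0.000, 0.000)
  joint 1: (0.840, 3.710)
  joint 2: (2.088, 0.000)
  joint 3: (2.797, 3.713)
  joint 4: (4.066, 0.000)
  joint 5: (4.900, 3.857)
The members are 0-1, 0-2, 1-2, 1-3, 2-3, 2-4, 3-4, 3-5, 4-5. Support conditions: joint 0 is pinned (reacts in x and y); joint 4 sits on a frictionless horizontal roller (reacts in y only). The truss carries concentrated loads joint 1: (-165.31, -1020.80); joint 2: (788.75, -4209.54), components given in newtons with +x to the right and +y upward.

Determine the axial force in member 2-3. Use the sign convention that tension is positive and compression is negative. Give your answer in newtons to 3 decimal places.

N=6 nodes, M=9 members, R=3 reactions → 2N=12, M+R=12
member 0 (0-1): L=3.8039, (cx,cy)=(0.2208,0.9753)
member 1 (0-2): L=2.0880, (cx,cy)=(1.0000,0.0000)
member 2 (1-2): L=3.9143, (cx,cy)=(0.3188,-0.9478)
member 3 (1-3): L=1.9570, (cx,cy)=(1.0000,0.0015)
member 4 (2-3): L=3.7801, (cx,cy)=(0.1876,0.9823)
member 5 (2-4): L=1.9780, (cx,cy)=(1.0000,0.0000)
member 6 (3-4): L=3.9239, (cx,cy)=(0.3234,-0.9463)
member 7 (3-5): L=2.1079, (cx,cy)=(0.9977,0.0683)
member 8 (4-5): L=3.9461, (cx,cy)=(0.2113,0.9774)
solve A·x = −loads:
  F[0-1] = -3084.7280 N (compression)
  F[0-2] = +1304.6271 N (tension)
  F[1-2] = +2095.3134 N (tension)
  F[1-3] = -1183.9323 N (compression)
  F[2-3] = +2263.7540 N (tension)
  F[2-4] = +759.3370 N (tension)
  F[3-4] = -2347.9410 N (compression)
  F[3-5] = +0.0000 N (tension)
  F[4-5] = +0.0000 N (tension)
  Rx@0 = -623.4400 N
  Ry@0 = +3008.5762 N
  Ry@4 = +2221.7638 N

2263.754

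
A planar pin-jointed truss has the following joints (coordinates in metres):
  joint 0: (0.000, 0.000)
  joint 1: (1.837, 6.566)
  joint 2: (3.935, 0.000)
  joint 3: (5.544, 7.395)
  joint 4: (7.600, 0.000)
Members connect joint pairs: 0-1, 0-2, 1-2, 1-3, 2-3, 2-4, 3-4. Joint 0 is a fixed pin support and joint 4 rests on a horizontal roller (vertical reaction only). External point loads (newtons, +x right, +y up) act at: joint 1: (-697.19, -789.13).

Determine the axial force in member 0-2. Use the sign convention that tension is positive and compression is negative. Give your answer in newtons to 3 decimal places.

-361.258

N=5 nodes, M=7 members, R=3 reactions → 2N=10, M+R=10
member 0 (0-1): L=6.8181, (cx,cy)=(0.2694,0.9630)
member 1 (0-2): L=3.9350, (cx,cy)=(1.0000,0.0000)
member 2 (1-2): L=6.8930, (cx,cy)=(0.3044,-0.9526)
member 3 (1-3): L=3.7986, (cx,cy)=(0.9759,0.2182)
member 4 (2-3): L=7.5680, (cx,cy)=(0.2126,0.9771)
member 5 (2-4): L=3.6650, (cx,cy)=(1.0000,0.0000)
member 6 (3-4): L=7.6755, (cx,cy)=(0.2679,-0.9635)
solve A·x = −loads:
  F[0-1] = -1246.8318 N (compression)
  F[0-2] = -361.2578 N (compression)
  F[1-2] = +482.4346 N (tension)
  F[1-3] = +219.7178 N (tension)
  F[2-3] = -470.2976 N (compression)
  F[2-4] = -114.4338 N (compression)
  F[3-4] = +427.2061 N (tension)
  Rx@0 = +697.1900 N
  Ry@0 = +1200.7244 N
  Ry@4 = -411.5944 N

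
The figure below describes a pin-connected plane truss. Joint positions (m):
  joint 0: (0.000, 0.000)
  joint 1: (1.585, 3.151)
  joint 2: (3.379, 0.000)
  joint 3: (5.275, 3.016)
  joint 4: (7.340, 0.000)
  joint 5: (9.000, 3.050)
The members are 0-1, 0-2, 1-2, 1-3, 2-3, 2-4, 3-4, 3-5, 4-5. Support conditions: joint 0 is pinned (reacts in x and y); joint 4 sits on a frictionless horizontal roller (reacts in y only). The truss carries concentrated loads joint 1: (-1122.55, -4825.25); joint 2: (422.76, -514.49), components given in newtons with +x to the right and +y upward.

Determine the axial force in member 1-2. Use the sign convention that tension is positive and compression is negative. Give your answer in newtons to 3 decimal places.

-281.916

N=6 nodes, M=9 members, R=3 reactions → 2N=12, M+R=12
member 0 (0-1): L=3.5272, (cx,cy)=(0.4494,0.8933)
member 1 (0-2): L=3.3790, (cx,cy)=(1.0000,0.0000)
member 2 (1-2): L=3.6259, (cx,cy)=(0.4948,-0.8690)
member 3 (1-3): L=3.6925, (cx,cy)=(0.9993,-0.0366)
member 4 (2-3): L=3.5625, (cx,cy)=(0.5322,0.8466)
member 5 (2-4): L=3.9610, (cx,cy)=(1.0000,0.0000)
member 6 (3-4): L=3.6552, (cx,cy)=(0.5649,-0.8251)
member 7 (3-5): L=3.7252, (cx,cy)=(1.0000,0.0091)
member 8 (4-5): L=3.4725, (cx,cy)=(0.4780,0.8783)
solve A·x = −loads:
  F[0-1] = -5085.1770 N (compression)
  F[0-2] = +1585.3207 N (tension)
  F[1-2] = -281.9161 N (compression)
  F[1-3] = -1023.7609 N (compression)
  F[2-3] = +897.0880 N (tension)
  F[2-4] = +545.6305 N (tension)
  F[3-4] = -965.8054 N (compression)
  F[3-5] = -0.0000 N (tension)
  F[4-5] = +0.0000 N (tension)
  Rx@0 = +699.7900 N
  Ry@0 = +4542.8288 N
  Ry@4 = +796.9112 N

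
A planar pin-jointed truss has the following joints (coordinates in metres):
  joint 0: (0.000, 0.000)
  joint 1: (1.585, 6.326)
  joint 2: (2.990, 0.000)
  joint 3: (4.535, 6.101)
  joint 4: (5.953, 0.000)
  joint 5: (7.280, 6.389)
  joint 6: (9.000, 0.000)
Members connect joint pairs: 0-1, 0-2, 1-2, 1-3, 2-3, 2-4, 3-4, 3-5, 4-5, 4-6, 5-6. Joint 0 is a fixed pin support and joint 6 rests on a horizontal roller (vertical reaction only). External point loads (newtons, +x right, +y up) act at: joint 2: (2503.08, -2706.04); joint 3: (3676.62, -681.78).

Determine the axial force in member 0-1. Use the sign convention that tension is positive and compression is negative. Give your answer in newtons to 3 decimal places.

357.796

N=7 nodes, M=11 members, R=3 reactions → 2N=14, M+R=14
member 0 (0-1): L=6.5215, (cx,cy)=(0.2430,0.9700)
member 1 (0-2): L=2.9900, (cx,cy)=(1.0000,0.0000)
member 2 (1-2): L=6.4801, (cx,cy)=(0.2168,-0.9762)
member 3 (1-3): L=2.9586, (cx,cy)=(0.9971,-0.0761)
member 4 (2-3): L=6.2936, (cx,cy)=(0.2455,0.9694)
member 5 (2-4): L=2.9630, (cx,cy)=(1.0000,0.0000)
member 6 (3-4): L=6.2636, (cx,cy)=(0.2264,-0.9740)
member 7 (3-5): L=2.7601, (cx,cy)=(0.9945,0.1043)
member 8 (4-5): L=6.5254, (cx,cy)=(0.2034,0.9791)
member 9 (4-6): L=3.0470, (cx,cy)=(1.0000,0.0000)
member 10 (5-6): L=6.6165, (cx,cy)=(0.2600,-0.9656)
solve A·x = −loads:
  F[0-1] = +357.7960 N (tension)
  F[0-2] = +6092.7410 N (tension)
  F[1-2] = -368.5623 N (compression)
  F[1-3] = +167.3539 N (tension)
  F[2-3] = +3162.6123 N (tension)
  F[2-4] = +2733.3673 N (tension)
  F[3-4] = -4030.5767 N (compression)
  F[3-5] = -1830.8930 N (compression)
  F[4-5] = +4009.7204 N (tension)
  F[4-6] = +1005.4793 N (tension)
  F[5-6] = -3867.8645 N (compression)
  Rx@0 = -6179.7000 N
  Ry@0 = -347.0678 N
  Ry@6 = +3734.8878 N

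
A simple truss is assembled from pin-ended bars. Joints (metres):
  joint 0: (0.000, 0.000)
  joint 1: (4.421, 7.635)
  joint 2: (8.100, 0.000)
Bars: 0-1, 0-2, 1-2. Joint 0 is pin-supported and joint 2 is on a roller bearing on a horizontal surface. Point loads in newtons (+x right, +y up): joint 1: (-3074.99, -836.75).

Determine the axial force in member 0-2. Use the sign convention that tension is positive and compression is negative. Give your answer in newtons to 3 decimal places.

N=3 nodes, M=3 members, R=3 reactions → 2N=6, M+R=6
member 0 (0-1): L=8.8226, (cx,cy)=(0.5011,0.8654)
member 1 (0-2): L=8.1000, (cx,cy)=(1.0000,0.0000)
member 2 (1-2): L=8.4752, (cx,cy)=(0.4341,-0.9009)
solve A·x = −loads:
  F[0-1] = -3788.4796 N (compression)
  F[0-2] = -1176.5874 N (compression)
  F[1-2] = +2710.4543 N (tension)
  Rx@0 = +3074.9900 N
  Ry@0 = +3278.5126 N
  Ry@2 = -2441.7626 N

-1176.587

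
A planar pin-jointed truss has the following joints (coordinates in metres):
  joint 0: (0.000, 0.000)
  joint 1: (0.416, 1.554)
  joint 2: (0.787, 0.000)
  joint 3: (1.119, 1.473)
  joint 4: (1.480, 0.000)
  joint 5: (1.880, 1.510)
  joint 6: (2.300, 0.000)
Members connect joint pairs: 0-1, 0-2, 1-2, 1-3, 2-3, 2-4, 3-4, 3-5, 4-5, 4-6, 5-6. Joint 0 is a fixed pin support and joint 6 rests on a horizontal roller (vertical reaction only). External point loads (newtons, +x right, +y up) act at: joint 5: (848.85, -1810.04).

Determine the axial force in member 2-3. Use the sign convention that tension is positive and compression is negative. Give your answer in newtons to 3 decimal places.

N=7 nodes, M=11 members, R=3 reactions → 2N=14, M+R=14
member 0 (0-1): L=1.6087, (cx,cy)=(0.2586,0.9660)
member 1 (0-2): L=0.7870, (cx,cy)=(1.0000,0.0000)
member 2 (1-2): L=1.5977, (cx,cy)=(0.2322,-0.9727)
member 3 (1-3): L=0.7077, (cx,cy)=(0.9934,-0.1145)
member 4 (2-3): L=1.5100, (cx,cy)=(0.2199,0.9755)
member 5 (2-4): L=0.6930, (cx,cy)=(1.0000,0.0000)
member 6 (3-4): L=1.5166, (cx,cy)=(0.2380,-0.9713)
member 7 (3-5): L=0.7619, (cx,cy)=(0.9988,0.0486)
member 8 (4-5): L=1.5621, (cx,cy)=(0.2561,0.9667)
member 9 (4-6): L=0.8200, (cx,cy)=(1.0000,0.0000)
member 10 (5-6): L=1.5673, (cx,cy)=(0.2680,-0.9634)
solve A·x = −loads:
  F[0-1] = +234.7438 N (tension)
  F[0-2] = +788.1473 N (tension)
  F[1-2] = -247.1205 N (compression)
  F[1-3] = +118.8685 N (tension)
  F[2-3] = +246.3953 N (tension)
  F[2-4] = +676.5867 N (tension)
  F[3-4] = -222.1991 N (compression)
  F[3-5] = +225.4201 N (tension)
  F[4-5] = +223.2560 N (tension)
  F[4-6] = +566.5270 N (tension)
  F[5-6] = -2114.1203 N (compression)
  Rx@0 = -848.8500 N
  Ry@0 = -226.7594 N
  Ry@6 = +2036.7994 N

246.395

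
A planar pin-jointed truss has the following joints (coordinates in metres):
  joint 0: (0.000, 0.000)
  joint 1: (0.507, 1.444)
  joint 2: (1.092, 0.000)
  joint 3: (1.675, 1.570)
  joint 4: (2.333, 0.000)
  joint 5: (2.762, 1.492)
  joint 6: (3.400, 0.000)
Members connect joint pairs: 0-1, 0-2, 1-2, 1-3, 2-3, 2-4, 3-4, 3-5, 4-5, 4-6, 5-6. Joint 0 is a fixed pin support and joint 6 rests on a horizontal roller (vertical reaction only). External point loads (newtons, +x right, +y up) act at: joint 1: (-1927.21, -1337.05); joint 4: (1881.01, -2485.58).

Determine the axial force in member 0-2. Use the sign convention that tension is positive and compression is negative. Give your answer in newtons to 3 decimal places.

914.503

N=7 nodes, M=11 members, R=3 reactions → 2N=14, M+R=14
member 0 (0-1): L=1.5304, (cx,cy)=(0.3313,0.9435)
member 1 (0-2): L=1.0920, (cx,cy)=(1.0000,0.0000)
member 2 (1-2): L=1.5580, (cx,cy)=(0.3755,-0.9268)
member 3 (1-3): L=1.1748, (cx,cy)=(0.9942,0.1073)
member 4 (2-3): L=1.6748, (cx,cy)=(0.3481,0.9375)
member 5 (2-4): L=1.2410, (cx,cy)=(1.0000,0.0000)
member 6 (3-4): L=1.7023, (cx,cy)=(0.3865,-0.9223)
member 7 (3-5): L=1.0898, (cx,cy)=(0.9974,-0.0716)
member 8 (4-5): L=1.5525, (cx,cy)=(0.2763,0.9611)
member 9 (4-6): L=1.0670, (cx,cy)=(1.0000,0.0000)
member 10 (5-6): L=1.6227, (cx,cy)=(0.3932,-0.9195)
solve A·x = −loads:
  F[0-1] = -2899.9582 N (compression)
  F[0-2] = +914.5029 N (tension)
  F[1-2] = +1554.1833 N (tension)
  F[1-3] = +385.1616 N (tension)
  F[2-3] = -1536.5712 N (compression)
  F[2-4] = +2032.9684 N (tension)
  F[3-4] = +1576.2950 N (tension)
  F[3-5] = -763.2062 N (compression)
  F[4-5] = +1073.6073 N (tension)
  F[4-6] = +464.5713 N (tension)
  F[5-6] = -1181.5878 N (compression)
  Rx@0 = +46.2000 N
  Ry@0 = +2736.2032 N
  Ry@6 = +1086.4268 N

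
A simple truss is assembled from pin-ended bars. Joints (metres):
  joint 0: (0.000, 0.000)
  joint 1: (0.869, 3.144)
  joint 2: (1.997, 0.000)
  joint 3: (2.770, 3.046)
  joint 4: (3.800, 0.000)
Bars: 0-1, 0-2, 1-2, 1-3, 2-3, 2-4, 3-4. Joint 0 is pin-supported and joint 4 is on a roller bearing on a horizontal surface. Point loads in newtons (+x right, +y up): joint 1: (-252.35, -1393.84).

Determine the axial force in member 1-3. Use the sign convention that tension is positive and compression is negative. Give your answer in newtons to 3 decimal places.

N=5 nodes, M=7 members, R=3 reactions → 2N=10, M+R=10
member 0 (0-1): L=3.2619, (cx,cy)=(0.2664,0.9639)
member 1 (0-2): L=1.9970, (cx,cy)=(1.0000,0.0000)
member 2 (1-2): L=3.3402, (cx,cy)=(0.3377,-0.9413)
member 3 (1-3): L=1.9035, (cx,cy)=(0.9987,-0.0515)
member 4 (2-3): L=3.1426, (cx,cy)=(0.2460,0.9693)
member 5 (2-4): L=1.8030, (cx,cy)=(1.0000,0.0000)
member 6 (3-4): L=3.2154, (cx,cy)=(0.3203,-0.9473)
solve A·x = −loads:
  F[0-1] = -1332.0167 N (compression)
  F[0-2] = +102.5130 N (tension)
  F[1-2] = -113.3070 N (compression)
  F[1-3] = -64.3344 N (compression)
  F[2-3] = +110.0313 N (tension)
  F[2-4] = +37.1837 N (tension)
  F[3-4] = -116.0795 N (compression)
  Rx@0 = +252.3500 N
  Ry@0 = +1283.8772 N
  Ry@4 = +109.9628 N

-64.334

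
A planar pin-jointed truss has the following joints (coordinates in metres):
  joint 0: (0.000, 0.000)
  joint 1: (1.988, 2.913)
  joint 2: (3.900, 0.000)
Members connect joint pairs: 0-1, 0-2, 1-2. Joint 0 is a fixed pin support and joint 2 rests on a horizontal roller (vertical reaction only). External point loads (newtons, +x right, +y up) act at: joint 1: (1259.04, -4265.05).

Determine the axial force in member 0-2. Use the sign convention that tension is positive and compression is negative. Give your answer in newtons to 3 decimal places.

2044.250

N=3 nodes, M=3 members, R=3 reactions → 2N=6, M+R=6
member 0 (0-1): L=3.5267, (cx,cy)=(0.5637,0.8260)
member 1 (0-2): L=3.9000, (cx,cy)=(1.0000,0.0000)
member 2 (1-2): L=3.4844, (cx,cy)=(0.5487,-0.8360)
solve A·x = −loads:
  F[0-1] = -1392.9638 N (compression)
  F[0-2] = +2044.2502 N (tension)
  F[1-2] = -3725.4522 N (compression)
  Rx@0 = -1259.0400 N
  Ry@0 = +1150.5621 N
  Ry@2 = +3114.4879 N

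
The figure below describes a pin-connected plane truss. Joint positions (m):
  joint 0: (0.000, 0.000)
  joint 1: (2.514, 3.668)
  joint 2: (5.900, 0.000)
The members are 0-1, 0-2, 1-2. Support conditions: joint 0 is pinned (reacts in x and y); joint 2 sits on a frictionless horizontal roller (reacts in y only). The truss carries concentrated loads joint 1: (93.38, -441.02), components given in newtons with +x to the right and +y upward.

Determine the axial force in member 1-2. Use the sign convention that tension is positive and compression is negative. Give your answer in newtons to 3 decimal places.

N=3 nodes, M=3 members, R=3 reactions → 2N=6, M+R=6
member 0 (0-1): L=4.4468, (cx,cy)=(0.5653,0.8249)
member 1 (0-2): L=5.9000, (cx,cy)=(1.0000,0.0000)
member 2 (1-2): L=4.9919, (cx,cy)=(0.6783,-0.7348)
solve A·x = −loads:
  F[0-1] = -236.4620 N (compression)
  F[0-2] = +227.0625 N (tension)
  F[1-2] = -334.7540 N (compression)
  Rx@0 = -93.3800 N
  Ry@0 = +195.0468 N
  Ry@2 = +245.9732 N

-334.754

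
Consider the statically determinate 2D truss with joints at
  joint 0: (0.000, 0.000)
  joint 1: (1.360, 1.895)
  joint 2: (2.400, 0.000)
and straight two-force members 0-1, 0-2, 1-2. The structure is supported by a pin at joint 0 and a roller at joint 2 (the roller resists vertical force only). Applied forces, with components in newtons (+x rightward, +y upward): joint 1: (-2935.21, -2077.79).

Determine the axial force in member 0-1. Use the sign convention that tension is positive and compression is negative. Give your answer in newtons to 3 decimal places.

N=3 nodes, M=3 members, R=3 reactions → 2N=6, M+R=6
member 0 (0-1): L=2.3325, (cx,cy)=(0.5831,0.8124)
member 1 (0-2): L=2.4000, (cx,cy)=(1.0000,0.0000)
member 2 (1-2): L=2.1616, (cx,cy)=(0.4811,-0.8767)
solve A·x = −loads:
  F[0-1] = -3960.9283 N (compression)
  F[0-2] = -625.7444 N (compression)
  F[1-2] = +1300.6011 N (tension)
  Rx@0 = +2935.2100 N
  Ry@0 = +3217.9686 N
  Ry@2 = -1140.1786 N

-3960.928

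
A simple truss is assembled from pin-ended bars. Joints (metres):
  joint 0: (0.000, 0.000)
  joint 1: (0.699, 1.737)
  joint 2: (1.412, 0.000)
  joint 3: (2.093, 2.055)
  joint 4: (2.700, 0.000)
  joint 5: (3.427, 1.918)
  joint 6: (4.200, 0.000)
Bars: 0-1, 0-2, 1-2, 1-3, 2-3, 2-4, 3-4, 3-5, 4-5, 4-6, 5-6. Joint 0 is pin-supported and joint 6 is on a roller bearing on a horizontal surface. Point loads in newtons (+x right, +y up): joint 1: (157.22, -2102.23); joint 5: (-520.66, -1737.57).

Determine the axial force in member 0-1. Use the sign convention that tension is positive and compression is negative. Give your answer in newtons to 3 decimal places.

N=7 nodes, M=11 members, R=3 reactions → 2N=14, M+R=14
member 0 (0-1): L=1.8724, (cx,cy)=(0.3733,0.9277)
member 1 (0-2): L=1.4120, (cx,cy)=(1.0000,0.0000)
member 2 (1-2): L=1.8776, (cx,cy)=(0.3797,-0.9251)
member 3 (1-3): L=1.4298, (cx,cy)=(0.9750,0.2224)
member 4 (2-3): L=2.1649, (cx,cy)=(0.3146,0.9492)
member 5 (2-4): L=1.2880, (cx,cy)=(1.0000,0.0000)
member 6 (3-4): L=2.1428, (cx,cy)=(0.2833,-0.9590)
member 7 (3-5): L=1.3410, (cx,cy)=(0.9948,-0.1022)
member 8 (4-5): L=2.0512, (cx,cy)=(0.3544,0.9351)
member 9 (4-6): L=1.5000, (cx,cy)=(1.0000,0.0000)
member 10 (5-6): L=2.0679, (cx,cy)=(0.3738,-0.9275)
solve A·x = −loads:
  F[0-1] = -2419.8534 N (compression)
  F[0-2] = +539.9484 N (tension)
  F[1-2] = -98.1255 N (compression)
  F[1-3] = -1049.6363 N (compression)
  F[2-3] = +95.6302 N (tension)
  F[2-4] = +472.6052 N (tension)
  F[3-4] = +263.1098 N (tension)
  F[3-5] = -1073.4147 N (compression)
  F[4-5] = -269.8507 N (compression)
  F[4-6] = +642.7826 N (tension)
  F[5-6] = -1719.5560 N (compression)
  Rx@0 = +363.4400 N
  Ry@0 = +2244.9009 N
  Ry@6 = +1594.8991 N

-2419.853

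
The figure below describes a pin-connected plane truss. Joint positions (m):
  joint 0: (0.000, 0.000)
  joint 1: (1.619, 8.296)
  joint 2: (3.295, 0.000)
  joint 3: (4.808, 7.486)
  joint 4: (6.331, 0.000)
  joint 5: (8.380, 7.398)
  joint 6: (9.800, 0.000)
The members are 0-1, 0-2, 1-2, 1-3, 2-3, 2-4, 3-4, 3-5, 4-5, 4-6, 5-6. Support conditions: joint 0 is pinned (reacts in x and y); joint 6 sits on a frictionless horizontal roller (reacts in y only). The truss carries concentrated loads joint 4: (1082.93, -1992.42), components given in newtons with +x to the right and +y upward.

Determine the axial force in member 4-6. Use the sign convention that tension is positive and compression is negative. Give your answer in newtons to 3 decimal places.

247.059

N=7 nodes, M=11 members, R=3 reactions → 2N=14, M+R=14
member 0 (0-1): L=8.4525, (cx,cy)=(0.1915,0.9815)
member 1 (0-2): L=3.2950, (cx,cy)=(1.0000,0.0000)
member 2 (1-2): L=8.4636, (cx,cy)=(0.1980,-0.9802)
member 3 (1-3): L=3.2903, (cx,cy)=(0.9692,-0.2462)
member 4 (2-3): L=7.6374, (cx,cy)=(0.1981,0.9802)
member 5 (2-4): L=3.0360, (cx,cy)=(1.0000,0.0000)
member 6 (3-4): L=7.6394, (cx,cy)=(0.1994,-0.9799)
member 7 (3-5): L=3.5731, (cx,cy)=(0.9997,-0.0246)
member 8 (4-5): L=7.6765, (cx,cy)=(0.2669,0.9637)
member 9 (4-6): L=3.4690, (cx,cy)=(1.0000,0.0000)
member 10 (5-6): L=7.5330, (cx,cy)=(0.1885,-0.9821)
solve A·x = −loads:
  F[0-1] = -718.5808 N (compression)
  F[0-2] = +1220.5676 N (tension)
  F[1-2] = +796.0386 N (tension)
  F[1-3] = -304.6486 N (compression)
  F[2-3] = -796.0518 N (compression)
  F[2-4] = +1535.9045 N (tension)
  F[3-4] = +734.7949 N (tension)
  F[3-5] = -599.6469 N (compression)
  F[4-5] = +1320.2762 N (tension)
  F[4-6] = +247.0593 N (tension)
  F[5-6] = -1310.6403 N (compression)
  Rx@0 = -1082.9300 N
  Ry@0 = +705.2760 N
  Ry@6 = +1287.1440 N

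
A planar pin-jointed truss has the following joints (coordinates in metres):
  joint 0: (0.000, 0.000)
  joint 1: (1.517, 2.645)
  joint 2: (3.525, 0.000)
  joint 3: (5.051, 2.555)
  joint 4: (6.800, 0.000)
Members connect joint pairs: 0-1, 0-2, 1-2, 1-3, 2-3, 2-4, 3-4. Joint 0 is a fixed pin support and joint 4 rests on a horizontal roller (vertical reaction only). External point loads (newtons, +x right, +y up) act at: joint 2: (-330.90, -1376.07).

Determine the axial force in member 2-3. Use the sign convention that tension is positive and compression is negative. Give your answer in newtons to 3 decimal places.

N=5 nodes, M=7 members, R=3 reactions → 2N=10, M+R=10
member 0 (0-1): L=3.0491, (cx,cy)=(0.4975,0.8675)
member 1 (0-2): L=3.5250, (cx,cy)=(1.0000,0.0000)
member 2 (1-2): L=3.3209, (cx,cy)=(0.6047,-0.7965)
member 3 (1-3): L=3.5351, (cx,cy)=(0.9997,-0.0255)
member 4 (2-3): L=2.9760, (cx,cy)=(0.5128,0.8585)
member 5 (2-4): L=3.2750, (cx,cy)=(1.0000,0.0000)
member 6 (3-4): L=3.0963, (cx,cy)=(0.5649,-0.8252)
solve A·x = −loads:
  F[0-1] = -764.0046 N (compression)
  F[0-2] = +49.2043 N (tension)
  F[1-2] = +860.8819 N (tension)
  F[1-3] = -900.9400 N (compression)
  F[2-3] = +804.1590 N (tension)
  F[2-4] = +488.3033 N (tension)
  F[3-4] = -864.4538 N (compression)
  Rx@0 = +330.9000 N
  Ry@0 = +662.7396 N
  Ry@4 = +713.3304 N

804.159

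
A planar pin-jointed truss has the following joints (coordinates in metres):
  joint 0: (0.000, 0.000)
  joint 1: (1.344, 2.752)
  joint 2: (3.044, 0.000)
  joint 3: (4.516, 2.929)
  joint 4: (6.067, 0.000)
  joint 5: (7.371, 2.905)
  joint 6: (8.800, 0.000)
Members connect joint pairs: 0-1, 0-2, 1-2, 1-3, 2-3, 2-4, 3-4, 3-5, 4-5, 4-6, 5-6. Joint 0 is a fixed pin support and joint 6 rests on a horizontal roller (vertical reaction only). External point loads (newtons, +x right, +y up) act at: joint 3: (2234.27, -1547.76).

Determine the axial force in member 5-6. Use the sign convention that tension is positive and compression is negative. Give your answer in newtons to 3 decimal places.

-1713.940

N=7 nodes, M=11 members, R=3 reactions → 2N=14, M+R=14
member 0 (0-1): L=3.0627, (cx,cy)=(0.4388,0.8986)
member 1 (0-2): L=3.0440, (cx,cy)=(1.0000,0.0000)
member 2 (1-2): L=3.2347, (cx,cy)=(0.5255,-0.8508)
member 3 (1-3): L=3.1769, (cx,cy)=(0.9984,0.0557)
member 4 (2-3): L=3.2781, (cx,cy)=(0.4490,0.8935)
member 5 (2-4): L=3.0230, (cx,cy)=(1.0000,0.0000)
member 6 (3-4): L=3.3143, (cx,cy)=(0.4680,-0.8837)
member 7 (3-5): L=2.8551, (cx,cy)=(1.0000,-0.0084)
member 8 (4-5): L=3.1842, (cx,cy)=(0.4095,0.9123)
member 9 (4-6): L=2.7330, (cx,cy)=(1.0000,0.0000)
member 10 (5-6): L=3.2374, (cx,cy)=(0.4414,-0.8973)
solve A·x = −loads:
  F[0-1] = -10.9299 N (compression)
  F[0-2] = +2239.0664 N (tension)
  F[1-2] = +10.8552 N (tension)
  F[1-3] = -10.5177 N (compression)
  F[2-3] = -10.3359 N (compression)
  F[2-4] = +2249.4126 N (tension)
  F[3-4] = -1726.5427 N (compression)
  F[3-5] = -1441.4918 N (compression)
  F[4-5] = +1672.4942 N (tension)
  F[4-6] = +756.5282 N (tension)
  F[5-6] = -1713.9401 N (compression)
  Rx@0 = -2234.2700 N
  Ry@0 = +9.8213 N
  Ry@6 = +1537.9387 N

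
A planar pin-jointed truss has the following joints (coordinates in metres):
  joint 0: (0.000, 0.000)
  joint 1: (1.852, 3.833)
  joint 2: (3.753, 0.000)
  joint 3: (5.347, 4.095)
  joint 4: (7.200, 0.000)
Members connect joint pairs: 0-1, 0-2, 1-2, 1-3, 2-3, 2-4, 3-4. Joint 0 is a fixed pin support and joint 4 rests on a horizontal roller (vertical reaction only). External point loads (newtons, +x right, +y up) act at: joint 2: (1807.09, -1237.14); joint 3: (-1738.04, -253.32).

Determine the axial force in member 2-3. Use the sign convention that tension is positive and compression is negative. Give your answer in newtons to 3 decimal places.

-313.730

N=5 nodes, M=7 members, R=3 reactions → 2N=10, M+R=10
member 0 (0-1): L=4.2570, (cx,cy)=(0.4351,0.9004)
member 1 (0-2): L=3.7530, (cx,cy)=(1.0000,0.0000)
member 2 (1-2): L=4.2785, (cx,cy)=(0.4443,-0.8959)
member 3 (1-3): L=3.5048, (cx,cy)=(0.9972,0.0748)
member 4 (2-3): L=4.3943, (cx,cy)=(0.3627,0.9319)
member 5 (2-4): L=3.4470, (cx,cy)=(1.0000,0.0000)
member 6 (3-4): L=4.4947, (cx,cy)=(0.4123,-0.9111)
solve A·x = −loads:
  F[0-1] = -1828.0490 N (compression)
  F[0-2] = +864.3450 N (tension)
  F[1-2] = +1707.2779 N (tension)
  F[1-3] = -1558.2207 N (compression)
  F[2-3] = -313.7301 N (compression)
  F[2-4] = -70.3759 N (compression)
  F[3-4] = +170.7074 N (tension)
  Rx@0 = -69.0500 N
  Ry@0 = +1645.9857 N
  Ry@4 = -155.5257 N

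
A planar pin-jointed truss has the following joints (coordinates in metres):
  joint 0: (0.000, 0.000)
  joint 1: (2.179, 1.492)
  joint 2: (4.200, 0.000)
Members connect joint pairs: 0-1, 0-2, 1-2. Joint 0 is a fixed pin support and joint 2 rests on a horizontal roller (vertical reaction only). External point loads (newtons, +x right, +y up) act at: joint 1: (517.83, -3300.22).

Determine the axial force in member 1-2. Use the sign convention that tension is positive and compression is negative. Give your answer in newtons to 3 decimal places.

N=3 nodes, M=3 members, R=3 reactions → 2N=6, M+R=6
member 0 (0-1): L=2.6409, (cx,cy)=(0.8251,0.5650)
member 1 (0-2): L=4.2000, (cx,cy)=(1.0000,0.0000)
member 2 (1-2): L=2.5121, (cx,cy)=(0.8045,-0.5939)
solve A·x = −loads:
  F[0-1] = -2485.2365 N (compression)
  F[0-2] = +2568.4289 N (tension)
  F[1-2] = -3192.5175 N (compression)
  Rx@0 = -517.8300 N
  Ry@0 = +1404.0815 N
  Ry@2 = +1896.1385 N

-3192.518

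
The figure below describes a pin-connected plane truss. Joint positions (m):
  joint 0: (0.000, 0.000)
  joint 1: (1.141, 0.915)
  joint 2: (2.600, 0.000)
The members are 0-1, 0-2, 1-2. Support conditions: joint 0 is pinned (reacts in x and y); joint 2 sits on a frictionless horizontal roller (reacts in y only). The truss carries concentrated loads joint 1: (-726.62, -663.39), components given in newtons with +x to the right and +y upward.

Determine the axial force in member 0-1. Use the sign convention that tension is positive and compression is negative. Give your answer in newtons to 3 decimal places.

N=3 nodes, M=3 members, R=3 reactions → 2N=6, M+R=6
member 0 (0-1): L=1.4626, (cx,cy)=(0.7801,0.6256)
member 1 (0-2): L=2.6000, (cx,cy)=(1.0000,0.0000)
member 2 (1-2): L=1.7222, (cx,cy)=(0.8472,-0.5313)
solve A·x = −loads:
  F[0-1] = -1003.7825 N (compression)
  F[0-2] = +56.4654 N (tension)
  F[1-2] = -66.6508 N (compression)
  Rx@0 = +726.6200 N
  Ry@0 = +627.9782 N
  Ry@2 = +35.4118 N

-1003.783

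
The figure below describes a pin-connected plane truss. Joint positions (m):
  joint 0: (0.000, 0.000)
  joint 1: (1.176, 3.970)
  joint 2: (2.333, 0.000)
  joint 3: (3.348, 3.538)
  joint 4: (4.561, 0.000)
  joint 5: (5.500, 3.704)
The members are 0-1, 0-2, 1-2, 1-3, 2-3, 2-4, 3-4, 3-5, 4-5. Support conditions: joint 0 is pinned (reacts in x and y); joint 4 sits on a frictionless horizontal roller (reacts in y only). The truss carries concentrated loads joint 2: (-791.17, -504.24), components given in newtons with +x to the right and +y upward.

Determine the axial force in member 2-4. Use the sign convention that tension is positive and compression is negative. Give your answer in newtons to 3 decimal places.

N=6 nodes, M=9 members, R=3 reactions → 2N=12, M+R=12
member 0 (0-1): L=4.1405, (cx,cy)=(0.2840,0.9588)
member 1 (0-2): L=2.3330, (cx,cy)=(1.0000,0.0000)
member 2 (1-2): L=4.1352, (cx,cy)=(0.2798,-0.9601)
member 3 (1-3): L=2.2145, (cx,cy)=(0.9808,-0.1951)
member 4 (2-3): L=3.6807, (cx,cy)=(0.2758,0.9612)
member 5 (2-4): L=2.2280, (cx,cy)=(1.0000,0.0000)
member 6 (3-4): L=3.7402, (cx,cy)=(0.3243,-0.9459)
member 7 (3-5): L=2.1584, (cx,cy)=(0.9970,0.0769)
member 8 (4-5): L=3.8212, (cx,cy)=(0.2457,0.9693)
solve A·x = −loads:
  F[0-1] = -256.8954 N (compression)
  F[0-2] = -718.2059 N (compression)
  F[1-2] = +288.3960 N (tension)
  F[1-3] = -156.6658 N (compression)
  F[2-3] = +236.5341 N (tension)
  F[2-4] = +88.4290 N (tension)
  F[3-4] = -272.6620 N (compression)
  F[3-5] = -0.0000 N (tension)
  F[4-5] = -0.0000 N (tension)
  Rx@0 = +791.1700 N
  Ry@0 = +246.3159 N
  Ry@4 = +257.9241 N

88.429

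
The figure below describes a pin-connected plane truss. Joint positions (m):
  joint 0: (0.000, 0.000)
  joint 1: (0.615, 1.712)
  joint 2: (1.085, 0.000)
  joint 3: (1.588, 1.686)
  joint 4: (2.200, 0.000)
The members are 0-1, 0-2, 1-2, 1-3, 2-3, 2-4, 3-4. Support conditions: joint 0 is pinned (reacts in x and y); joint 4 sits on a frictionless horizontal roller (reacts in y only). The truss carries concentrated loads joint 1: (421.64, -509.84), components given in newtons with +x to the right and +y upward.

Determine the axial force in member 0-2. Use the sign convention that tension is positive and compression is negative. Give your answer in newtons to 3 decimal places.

435.723

N=5 nodes, M=7 members, R=3 reactions → 2N=10, M+R=10
member 0 (0-1): L=1.8191, (cx,cy)=(0.3381,0.9411)
member 1 (0-2): L=1.0850, (cx,cy)=(1.0000,0.0000)
member 2 (1-2): L=1.7753, (cx,cy)=(0.2647,-0.9643)
member 3 (1-3): L=0.9733, (cx,cy)=(0.9996,-0.0267)
member 4 (2-3): L=1.7594, (cx,cy)=(0.2859,0.9583)
member 5 (2-4): L=1.1150, (cx,cy)=(1.0000,0.0000)
member 6 (3-4): L=1.7936, (cx,cy)=(0.3412,-0.9400)
solve A·x = −loads:
  F[0-1] = -41.6568 N (compression)
  F[0-2] = +435.7232 N (tension)
  F[1-2] = -479.4930 N (compression)
  F[1-3] = -308.8936 N (compression)
  F[2-3] = +482.5239 N (tension)
  F[2-4] = +170.8359 N (tension)
  F[3-4] = -500.6827 N (compression)
  Rx@0 = -421.6400 N
  Ry@0 = +39.2040 N
  Ry@4 = +470.6360 N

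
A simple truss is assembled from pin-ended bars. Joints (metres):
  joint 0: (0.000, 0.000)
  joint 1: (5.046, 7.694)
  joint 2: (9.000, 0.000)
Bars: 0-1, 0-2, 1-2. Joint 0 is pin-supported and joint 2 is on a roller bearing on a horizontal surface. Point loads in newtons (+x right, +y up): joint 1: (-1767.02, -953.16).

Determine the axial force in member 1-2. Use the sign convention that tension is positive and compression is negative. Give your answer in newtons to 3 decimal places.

1097.564

N=3 nodes, M=3 members, R=3 reactions → 2N=6, M+R=6
member 0 (0-1): L=9.2011, (cx,cy)=(0.5484,0.8362)
member 1 (0-2): L=9.0000, (cx,cy)=(1.0000,0.0000)
member 2 (1-2): L=8.6505, (cx,cy)=(0.4571,-0.8894)
solve A·x = −loads:
  F[0-1] = -2307.2771 N (compression)
  F[0-2] = -501.6763 N (compression)
  F[1-2] = +1097.5641 N (tension)
  Rx@0 = +1767.0200 N
  Ry@0 = +1929.3607 N
  Ry@2 = -976.2007 N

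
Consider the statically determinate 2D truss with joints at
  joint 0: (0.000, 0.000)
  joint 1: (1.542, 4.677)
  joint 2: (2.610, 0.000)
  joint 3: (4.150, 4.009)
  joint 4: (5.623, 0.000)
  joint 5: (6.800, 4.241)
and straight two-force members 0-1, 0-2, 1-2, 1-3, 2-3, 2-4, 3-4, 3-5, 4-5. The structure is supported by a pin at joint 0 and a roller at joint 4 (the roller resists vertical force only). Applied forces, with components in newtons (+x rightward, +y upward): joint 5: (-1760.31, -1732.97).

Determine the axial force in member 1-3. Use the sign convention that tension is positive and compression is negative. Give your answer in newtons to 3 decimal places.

N=6 nodes, M=9 members, R=3 reactions → 2N=12, M+R=12
member 0 (0-1): L=4.9246, (cx,cy)=(0.3131,0.9497)
member 1 (0-2): L=2.6100, (cx,cy)=(1.0000,0.0000)
member 2 (1-2): L=4.7974, (cx,cy)=(0.2226,-0.9749)
member 3 (1-3): L=2.6922, (cx,cy)=(0.9687,-0.2481)
member 4 (2-3): L=4.2946, (cx,cy)=(0.3586,0.9335)
member 5 (2-4): L=3.0130, (cx,cy)=(1.0000,0.0000)
member 6 (3-4): L=4.2710, (cx,cy)=(0.3449,-0.9386)
member 7 (3-5): L=2.6601, (cx,cy)=(0.9962,0.0872)
member 8 (4-5): L=4.4013, (cx,cy)=(0.2674,0.9636)
solve A·x = −loads:
  F[0-1] = -1016.0158 N (compression)
  F[0-2] = -1442.1759 N (compression)
  F[1-2] = +1140.0237 N (tension)
  F[1-3] = -590.3900 N (compression)
  F[2-3] = -1190.5947 N (compression)
  F[2-4] = -761.4485 N (compression)
  F[3-4] = +905.6984 N (tension)
  F[3-5] = -1316.2346 N (compression)
  F[4-5] = -1679.3384 N (compression)
  Rx@0 = +1760.3100 N
  Ry@0 = +964.9242 N
  Ry@4 = +768.0458 N

-590.390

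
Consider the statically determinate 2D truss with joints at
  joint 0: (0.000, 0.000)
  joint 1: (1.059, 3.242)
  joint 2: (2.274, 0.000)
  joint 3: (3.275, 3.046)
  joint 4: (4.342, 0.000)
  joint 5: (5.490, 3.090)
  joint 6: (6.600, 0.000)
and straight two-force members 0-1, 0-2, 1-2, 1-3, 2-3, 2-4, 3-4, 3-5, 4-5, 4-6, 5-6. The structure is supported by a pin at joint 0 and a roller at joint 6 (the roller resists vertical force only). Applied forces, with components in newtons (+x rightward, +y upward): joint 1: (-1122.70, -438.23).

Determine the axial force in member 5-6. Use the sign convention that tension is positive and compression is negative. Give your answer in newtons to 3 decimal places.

N=7 nodes, M=11 members, R=3 reactions → 2N=14, M+R=14
member 0 (0-1): L=3.4106, (cx,cy)=(0.3105,0.9506)
member 1 (0-2): L=2.2740, (cx,cy)=(1.0000,0.0000)
member 2 (1-2): L=3.4622, (cx,cy)=(0.3509,-0.9364)
member 3 (1-3): L=2.2247, (cx,cy)=(0.9961,-0.0881)
member 4 (2-3): L=3.2063, (cx,cy)=(0.3122,0.9500)
member 5 (2-4): L=2.0680, (cx,cy)=(1.0000,0.0000)
member 6 (3-4): L=3.2275, (cx,cy)=(0.3306,-0.9438)
member 7 (3-5): L=2.2154, (cx,cy)=(0.9998,0.0199)
member 8 (4-5): L=3.2964, (cx,cy)=(0.3483,0.9374)
member 9 (4-6): L=2.2580, (cx,cy)=(1.0000,0.0000)
member 10 (5-6): L=3.2833, (cx,cy)=(0.3381,-0.9411)
solve A·x = −loads:
  F[0-1] = -967.2050 N (compression)
  F[0-2] = -822.3785 N (compression)
  F[1-2] = +451.1243 N (tension)
  F[1-3] = +666.6563 N (tension)
  F[2-3] = -444.6588 N (compression)
  F[2-4] = -525.2407 N (compression)
  F[3-4] = +517.2909 N (tension)
  F[3-5] = +354.2948 N (tension)
  F[4-5] = -520.8086 N (compression)
  F[4-6] = -172.8467 N (compression)
  F[5-6] = +511.2714 N (tension)
  Rx@0 = +1122.7000 N
  Ry@0 = +919.3979 N
  Ry@6 = -481.1679 N

511.271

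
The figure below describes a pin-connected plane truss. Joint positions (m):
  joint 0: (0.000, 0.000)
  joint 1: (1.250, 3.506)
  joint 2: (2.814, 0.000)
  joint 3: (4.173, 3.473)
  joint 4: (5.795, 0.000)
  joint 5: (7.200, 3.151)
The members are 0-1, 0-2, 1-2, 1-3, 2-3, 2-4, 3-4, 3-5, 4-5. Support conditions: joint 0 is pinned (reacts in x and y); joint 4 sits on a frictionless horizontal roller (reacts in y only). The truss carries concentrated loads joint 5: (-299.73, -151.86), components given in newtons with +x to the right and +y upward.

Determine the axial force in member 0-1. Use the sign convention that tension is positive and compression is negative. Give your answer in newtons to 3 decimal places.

-133.937

N=6 nodes, M=9 members, R=3 reactions → 2N=12, M+R=12
member 0 (0-1): L=3.7222, (cx,cy)=(0.3358,0.9419)
member 1 (0-2): L=2.8140, (cx,cy)=(1.0000,0.0000)
member 2 (1-2): L=3.8390, (cx,cy)=(0.4074,-0.9133)
member 3 (1-3): L=2.9232, (cx,cy)=(0.9999,-0.0113)
member 4 (2-3): L=3.7294, (cx,cy)=(0.3644,0.9312)
member 5 (2-4): L=2.9810, (cx,cy)=(1.0000,0.0000)
member 6 (3-4): L=3.8331, (cx,cy)=(0.4232,-0.9061)
member 7 (3-5): L=3.0441, (cx,cy)=(0.9944,-0.1058)
member 8 (4-5): L=3.4500, (cx,cy)=(0.4072,0.9133)
solve A·x = −loads:
  F[0-1] = -133.9365 N (compression)
  F[0-2] = -254.7507 N (compression)
  F[1-2] = +139.3996 N (tension)
  F[1-3] = -101.7765 N (compression)
  F[2-3] = -136.7066 N (compression)
  F[2-4] = -148.1442 N (compression)
  F[3-4] = +165.2452 N (tension)
  F[3-5] = -222.7602 N (compression)
  F[4-5] = -192.0720 N (compression)
  Rx@0 = +299.7300 N
  Ry@0 = +126.1581 N
  Ry@4 = +25.7019 N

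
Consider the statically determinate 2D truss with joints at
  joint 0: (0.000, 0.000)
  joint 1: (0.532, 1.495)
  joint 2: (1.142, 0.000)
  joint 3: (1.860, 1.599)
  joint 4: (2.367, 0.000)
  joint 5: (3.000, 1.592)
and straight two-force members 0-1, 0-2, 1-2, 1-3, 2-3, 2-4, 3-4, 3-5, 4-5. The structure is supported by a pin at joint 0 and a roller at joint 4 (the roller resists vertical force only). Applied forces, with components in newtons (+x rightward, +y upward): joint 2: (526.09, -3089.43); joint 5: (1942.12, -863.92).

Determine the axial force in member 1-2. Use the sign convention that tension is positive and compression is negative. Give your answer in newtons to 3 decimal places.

N=6 nodes, M=9 members, R=3 reactions → 2N=12, M+R=12
member 0 (0-1): L=1.5868, (cx,cy)=(0.3353,0.9421)
member 1 (0-2): L=1.1420, (cx,cy)=(1.0000,0.0000)
member 2 (1-2): L=1.6147, (cx,cy)=(0.3778,-0.9259)
member 3 (1-3): L=1.3321, (cx,cy)=(0.9969,0.0781)
member 4 (2-3): L=1.7528, (cx,cy)=(0.4096,0.9123)
member 5 (2-4): L=1.2250, (cx,cy)=(1.0000,0.0000)
member 6 (3-4): L=1.6775, (cx,cy)=(0.3022,-0.9532)
member 7 (3-5): L=1.1400, (cx,cy)=(1.0000,-0.0061)
member 8 (4-5): L=1.7132, (cx,cy)=(0.3695,0.9292)
solve A·x = −loads:
  F[0-1] = -65.3966 N (compression)
  F[0-2] = +2490.1348 N (tension)
  F[1-2] = +62.6858 N (tension)
  F[1-3] = -45.7464 N (compression)
  F[2-3] = +3322.9736 N (tension)
  F[2-4] = +626.5399 N (tension)
  F[3-4] = -3191.0624 N (compression)
  F[3-5] = +2280.1021 N (tension)
  F[4-5] = -914.6400 N (compression)
  Rx@0 = -2468.2100 N
  Ry@0 = +61.6119 N
  Ry@4 = +3891.7381 N

62.686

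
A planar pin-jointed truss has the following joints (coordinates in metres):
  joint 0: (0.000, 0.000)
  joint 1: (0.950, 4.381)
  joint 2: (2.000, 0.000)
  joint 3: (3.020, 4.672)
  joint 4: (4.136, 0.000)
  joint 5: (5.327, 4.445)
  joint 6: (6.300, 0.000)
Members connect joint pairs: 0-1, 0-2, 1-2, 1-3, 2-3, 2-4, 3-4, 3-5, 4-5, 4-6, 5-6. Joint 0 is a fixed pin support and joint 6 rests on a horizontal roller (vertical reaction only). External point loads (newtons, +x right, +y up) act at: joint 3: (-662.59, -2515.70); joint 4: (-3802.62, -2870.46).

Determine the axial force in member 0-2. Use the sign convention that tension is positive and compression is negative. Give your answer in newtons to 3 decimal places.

N=7 nodes, M=11 members, R=3 reactions → 2N=14, M+R=14
member 0 (0-1): L=4.4828, (cx,cy)=(0.2119,0.9773)
member 1 (0-2): L=2.0000, (cx,cy)=(1.0000,0.0000)
member 2 (1-2): L=4.5051, (cx,cy)=(0.2331,-0.9725)
member 3 (1-3): L=2.0904, (cx,cy)=(0.9903,0.1392)
member 4 (2-3): L=4.7820, (cx,cy)=(0.2133,0.9770)
member 5 (2-4): L=2.1360, (cx,cy)=(1.0000,0.0000)
member 6 (3-4): L=4.8034, (cx,cy)=(0.2323,-0.9726)
member 7 (3-5): L=2.3181, (cx,cy)=(0.9952,-0.0979)
member 8 (4-5): L=4.6018, (cx,cy)=(0.2588,0.9659)
member 9 (4-6): L=2.1640, (cx,cy)=(1.0000,0.0000)
member 10 (5-6): L=4.5502, (cx,cy)=(0.2138,-0.9769)
solve A·x = −loads:
  F[0-1] = -2851.8848 N (compression)
  F[0-2] = -3860.8379 N (compression)
  F[1-2] = +2688.1026 N (tension)
  F[1-3] = -1242.9934 N (compression)
  F[2-3] = -2675.6456 N (compression)
  F[2-4] = -2663.6108 N (compression)
  F[3-4] = +403.7628 N (tension)
  F[3-5] = -1238.7704 N (compression)
  F[4-5] = +2565.1462 N (tension)
  F[4-6] = +568.9259 N (tension)
  F[5-6] = -2660.5899 N (compression)
  Rx@0 = +4465.2100 N
  Ry@0 = +2787.1098 N
  Ry@6 = +2599.0502 N

-3860.838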